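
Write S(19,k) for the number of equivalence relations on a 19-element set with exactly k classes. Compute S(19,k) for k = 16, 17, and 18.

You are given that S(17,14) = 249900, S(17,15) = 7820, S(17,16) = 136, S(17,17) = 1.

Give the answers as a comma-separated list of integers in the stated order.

527136, 12597, 171

[18] T[18,15]:15*7820+249900=367200 · T[18,16]:16*136+7820=9996 · T[18,17]:17*1+136=153 · T[18,18]:18*0+1=1
[19] T[19,16]:16*9996+367200=527136 · T[19,17]:17*153+9996=12597 · T[19,18]:18*1+153=171
Read S(19,16) = 527136, S(19,17) = 12597, S(19,18) = 171.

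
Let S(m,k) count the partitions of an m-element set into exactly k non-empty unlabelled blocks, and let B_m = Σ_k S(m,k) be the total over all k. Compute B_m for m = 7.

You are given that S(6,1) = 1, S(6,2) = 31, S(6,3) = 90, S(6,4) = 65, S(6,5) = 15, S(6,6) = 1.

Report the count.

877

i=7: T(7,1)=0+1·1=1 | T(7,2)=1+2·31=63 | T(7,3)=31+3·90=301 | T(7,4)=90+4·65=350 | T(7,5)=65+5·15=140 | T(7,6)=15+6·1=21 | T(7,7)=1+7·0=1
B_7 = ΣS(7,k) = 1+63+301+350+140+21+1 = 877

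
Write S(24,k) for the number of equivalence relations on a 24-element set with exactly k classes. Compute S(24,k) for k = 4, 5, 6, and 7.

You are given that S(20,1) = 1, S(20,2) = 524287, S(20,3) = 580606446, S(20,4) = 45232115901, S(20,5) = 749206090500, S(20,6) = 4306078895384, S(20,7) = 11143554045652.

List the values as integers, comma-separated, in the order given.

11681056634501, 485000783495250, 6090236036084530, 31677463851804540

[21] T[21,1]:1*1+0=1 · T[21,2]:2*524287+1=1048575 · T[21,3]:3*580606446+524287=1742343625 · T[21,4]:4*45232115901+580606446=181509070050 · T[21,5]:5*749206090500+45232115901=3791262568401 · T[21,6]:6*4306078895384+749206090500=26585679462804 · T[21,7]:7*11143554045652+4306078895384=82310957214948
[22] T[22,2]:2*1048575+1=2097151 · T[22,3]:3*1742343625+1048575=5228079450 · T[22,4]:4*181509070050+1742343625=727778623825 · T[22,5]:5*3791262568401+181509070050=19137821912055 · T[22,6]:6*26585679462804+3791262568401=163305339345225 · T[22,7]:7*82310957214948+26585679462804=602762379967440
[23] T[23,3]:3*5228079450+2097151=15686335501 · T[23,4]:4*727778623825+5228079450=2916342574750 · T[23,5]:5*19137821912055+727778623825=96416888184100 · T[23,6]:6*163305339345225+19137821912055=998969857983405 · T[23,7]:7*602762379967440+163305339345225=4382641999117305
[24] T[24,4]:4*2916342574750+15686335501=11681056634501 · T[24,5]:5*96416888184100+2916342574750=485000783495250 · T[24,6]:6*998969857983405+96416888184100=6090236036084530 · T[24,7]:7*4382641999117305+998969857983405=31677463851804540
Read S(24,4) = 11681056634501, S(24,5) = 485000783495250, S(24,6) = 6090236036084530, S(24,7) = 31677463851804540.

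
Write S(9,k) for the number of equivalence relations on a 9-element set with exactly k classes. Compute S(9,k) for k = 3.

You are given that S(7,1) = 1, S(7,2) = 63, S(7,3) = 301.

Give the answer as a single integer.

row 8: T[8][2]=2·63+1=127  T[8][3]=3·301+63=966
row 9: T[9][3]=3·966+127=3025
Read S(9,3) = 3025.

3025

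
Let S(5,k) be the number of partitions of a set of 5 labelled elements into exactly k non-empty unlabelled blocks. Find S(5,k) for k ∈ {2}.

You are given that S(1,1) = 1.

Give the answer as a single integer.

15

r2: T_2,1=1×1+0=1; T_2,2=2×0+1=1
r3: T_3,1=1×1+0=1; T_3,2=2×1+1=3
r4: T_4,1=1×1+0=1; T_4,2=2×3+1=7
r5: T_5,2=2×7+1=15
Read S(5,2) = 15.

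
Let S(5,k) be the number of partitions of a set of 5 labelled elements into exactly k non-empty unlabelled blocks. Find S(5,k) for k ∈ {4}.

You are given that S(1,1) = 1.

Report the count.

[2] T[2,1]:1*1+0=1 · T[2,2]:2*0+1=1
[3] T[3,2]:2*1+1=3 · T[3,3]:3*0+1=1
[4] T[4,3]:3*1+3=6 · T[4,4]:4*0+1=1
[5] T[5,4]:4*1+6=10
Read S(5,4) = 10.

10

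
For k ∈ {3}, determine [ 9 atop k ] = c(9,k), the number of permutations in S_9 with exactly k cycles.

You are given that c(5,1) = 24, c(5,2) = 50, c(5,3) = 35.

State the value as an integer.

[6] T[6,1]:5*24+0=120 · T[6,2]:5*50+24=274 · T[6,3]:5*35+50=225
[7] T[7,1]:6*120+0=720 · T[7,2]:6*274+120=1764 · T[7,3]:6*225+274=1624
[8] T[8,2]:7*1764+720=13068 · T[8,3]:7*1624+1764=13132
[9] T[9,3]:8*13132+13068=118124
Read c(9,3) = 118124.

118124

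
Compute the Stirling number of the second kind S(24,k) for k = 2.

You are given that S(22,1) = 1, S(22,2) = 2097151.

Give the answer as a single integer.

@23  (23,1):1·1+0→1, (23,2):2097151·2+1→4194303
@24  (24,2):4194303·2+1→8388607
Read S(24,2) = 8388607.

8388607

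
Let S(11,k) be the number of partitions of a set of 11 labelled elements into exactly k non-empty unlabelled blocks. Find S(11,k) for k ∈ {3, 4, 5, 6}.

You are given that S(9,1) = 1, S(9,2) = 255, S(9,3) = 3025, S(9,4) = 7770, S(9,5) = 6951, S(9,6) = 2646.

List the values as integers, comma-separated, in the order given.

r10: T_10,2=2×255+1=511; T_10,3=3×3025+255=9330; T_10,4=4×7770+3025=34105; T_10,5=5×6951+7770=42525; T_10,6=6×2646+6951=22827
r11: T_11,3=3×9330+511=28501; T_11,4=4×34105+9330=145750; T_11,5=5×42525+34105=246730; T_11,6=6×22827+42525=179487
Read S(11,3) = 28501, S(11,4) = 145750, S(11,5) = 246730, S(11,6) = 179487.

28501, 145750, 246730, 179487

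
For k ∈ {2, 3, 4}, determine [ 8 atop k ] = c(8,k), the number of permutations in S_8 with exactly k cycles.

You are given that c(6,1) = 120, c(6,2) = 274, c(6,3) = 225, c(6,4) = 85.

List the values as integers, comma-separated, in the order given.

[7] T[7,1]:6*120+0=720 · T[7,2]:6*274+120=1764 · T[7,3]:6*225+274=1624 · T[7,4]:6*85+225=735
[8] T[8,2]:7*1764+720=13068 · T[8,3]:7*1624+1764=13132 · T[8,4]:7*735+1624=6769
Read c(8,2) = 13068, c(8,3) = 13132, c(8,4) = 6769.

13068, 13132, 6769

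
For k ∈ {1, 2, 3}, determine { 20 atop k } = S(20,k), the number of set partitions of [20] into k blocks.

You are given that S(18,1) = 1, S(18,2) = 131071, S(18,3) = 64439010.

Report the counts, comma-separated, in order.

i=19: T(19,1)=0+1·1=1 | T(19,2)=1+2·131071=262143 | T(19,3)=131071+3·64439010=193448101
i=20: T(20,1)=0+1·1=1 | T(20,2)=1+2·262143=524287 | T(20,3)=262143+3·193448101=580606446
Read S(20,1) = 1, S(20,2) = 524287, S(20,3) = 580606446.

1, 524287, 580606446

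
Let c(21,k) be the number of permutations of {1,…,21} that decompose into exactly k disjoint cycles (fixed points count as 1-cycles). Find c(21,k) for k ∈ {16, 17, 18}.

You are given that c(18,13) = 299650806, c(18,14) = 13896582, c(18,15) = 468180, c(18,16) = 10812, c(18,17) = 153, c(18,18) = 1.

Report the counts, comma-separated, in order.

@19  (19,14):13896582·18+299650806→549789282, (19,15):468180·18+13896582→22323822, (19,16):10812·18+468180→662796, (19,17):153·18+10812→13566, (19,18):1·18+153→171
@20  (20,15):22323822·19+549789282→973941900, (20,16):662796·19+22323822→34916946, (20,17):13566·19+662796→920550, (20,18):171·19+13566→16815
@21  (21,16):34916946·20+973941900→1672280820, (21,17):920550·20+34916946→53327946, (21,18):16815·20+920550→1256850
Read c(21,16) = 1672280820, c(21,17) = 53327946, c(21,18) = 1256850.

1672280820, 53327946, 1256850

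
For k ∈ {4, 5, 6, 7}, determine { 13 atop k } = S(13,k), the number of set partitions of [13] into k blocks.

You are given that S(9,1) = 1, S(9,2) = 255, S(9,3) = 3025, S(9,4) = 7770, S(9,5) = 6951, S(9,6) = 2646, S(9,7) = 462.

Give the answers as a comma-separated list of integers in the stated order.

2532530, 7508501, 9321312, 5715424

r10: T_10,1=1×1+0=1; T_10,2=2×255+1=511; T_10,3=3×3025+255=9330; T_10,4=4×7770+3025=34105; T_10,5=5×6951+7770=42525; T_10,6=6×2646+6951=22827; T_10,7=7×462+2646=5880
r11: T_11,2=2×511+1=1023; T_11,3=3×9330+511=28501; T_11,4=4×34105+9330=145750; T_11,5=5×42525+34105=246730; T_11,6=6×22827+42525=179487; T_11,7=7×5880+22827=63987
r12: T_12,3=3×28501+1023=86526; T_12,4=4×145750+28501=611501; T_12,5=5×246730+145750=1379400; T_12,6=6×179487+246730=1323652; T_12,7=7×63987+179487=627396
r13: T_13,4=4×611501+86526=2532530; T_13,5=5×1379400+611501=7508501; T_13,6=6×1323652+1379400=9321312; T_13,7=7×627396+1323652=5715424
Read S(13,4) = 2532530, S(13,5) = 7508501, S(13,6) = 9321312, S(13,7) = 5715424.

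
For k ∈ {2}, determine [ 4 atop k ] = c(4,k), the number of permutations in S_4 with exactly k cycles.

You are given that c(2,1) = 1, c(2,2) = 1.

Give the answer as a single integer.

[3] T[3,1]:2*1+0=2 · T[3,2]:2*1+1=3
[4] T[4,2]:3*3+2=11
Read c(4,2) = 11.

11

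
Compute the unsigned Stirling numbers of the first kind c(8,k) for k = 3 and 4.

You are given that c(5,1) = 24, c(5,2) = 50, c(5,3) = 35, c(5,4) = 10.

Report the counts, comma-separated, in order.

r6: T_6,1=5×24+0=120; T_6,2=5×50+24=274; T_6,3=5×35+50=225; T_6,4=5×10+35=85
r7: T_7,2=6×274+120=1764; T_7,3=6×225+274=1624; T_7,4=6×85+225=735
r8: T_8,3=7×1624+1764=13132; T_8,4=7×735+1624=6769
Read c(8,3) = 13132, c(8,4) = 6769.

13132, 6769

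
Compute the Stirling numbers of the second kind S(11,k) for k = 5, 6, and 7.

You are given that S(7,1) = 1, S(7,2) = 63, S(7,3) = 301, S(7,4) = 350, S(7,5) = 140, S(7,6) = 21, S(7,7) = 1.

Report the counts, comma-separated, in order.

246730, 179487, 63987

i=8: T(8,2)=1+2·63=127 | T(8,3)=63+3·301=966 | T(8,4)=301+4·350=1701 | T(8,5)=350+5·140=1050 | T(8,6)=140+6·21=266 | T(8,7)=21+7·1=28
i=9: T(9,3)=127+3·966=3025 | T(9,4)=966+4·1701=7770 | T(9,5)=1701+5·1050=6951 | T(9,6)=1050+6·266=2646 | T(9,7)=266+7·28=462
i=10: T(10,4)=3025+4·7770=34105 | T(10,5)=7770+5·6951=42525 | T(10,6)=6951+6·2646=22827 | T(10,7)=2646+7·462=5880
i=11: T(11,5)=34105+5·42525=246730 | T(11,6)=42525+6·22827=179487 | T(11,7)=22827+7·5880=63987
Read S(11,5) = 246730, S(11,6) = 179487, S(11,7) = 63987.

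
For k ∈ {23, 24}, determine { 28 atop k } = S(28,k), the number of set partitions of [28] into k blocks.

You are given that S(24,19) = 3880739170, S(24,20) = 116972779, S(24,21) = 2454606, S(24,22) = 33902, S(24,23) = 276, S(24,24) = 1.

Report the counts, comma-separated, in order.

r25: T_25,20=20×116972779+3880739170=6220194750; T_25,21=21×2454606+116972779=168519505; T_25,22=22×33902+2454606=3200450; T_25,23=23×276+33902=40250; T_25,24=24×1+276=300
r26: T_26,21=21×168519505+6220194750=9759104355; T_26,22=22×3200450+168519505=238929405; T_26,23=23×40250+3200450=4126200; T_26,24=24×300+40250=47450
r27: T_27,22=22×238929405+9759104355=15015551265; T_27,23=23×4126200+238929405=333832005; T_27,24=24×47450+4126200=5265000
r28: T_28,23=23×333832005+15015551265=22693687380; T_28,24=24×5265000+333832005=460192005
Read S(28,23) = 22693687380, S(28,24) = 460192005.

22693687380, 460192005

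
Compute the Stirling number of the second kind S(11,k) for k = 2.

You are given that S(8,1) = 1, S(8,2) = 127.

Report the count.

1023

i=9: T(9,1)=0+1·1=1 | T(9,2)=1+2·127=255
i=10: T(10,1)=0+1·1=1 | T(10,2)=1+2·255=511
i=11: T(11,2)=1+2·511=1023
Read S(11,2) = 1023.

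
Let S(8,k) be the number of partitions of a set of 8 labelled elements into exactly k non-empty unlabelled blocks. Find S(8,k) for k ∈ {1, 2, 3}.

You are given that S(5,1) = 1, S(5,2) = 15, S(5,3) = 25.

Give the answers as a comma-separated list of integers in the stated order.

@6  (6,1):1·1+0→1, (6,2):15·2+1→31, (6,3):25·3+15→90
@7  (7,1):1·1+0→1, (7,2):31·2+1→63, (7,3):90·3+31→301
@8  (8,1):1·1+0→1, (8,2):63·2+1→127, (8,3):301·3+63→966
Read S(8,1) = 1, S(8,2) = 127, S(8,3) = 966.

1, 127, 966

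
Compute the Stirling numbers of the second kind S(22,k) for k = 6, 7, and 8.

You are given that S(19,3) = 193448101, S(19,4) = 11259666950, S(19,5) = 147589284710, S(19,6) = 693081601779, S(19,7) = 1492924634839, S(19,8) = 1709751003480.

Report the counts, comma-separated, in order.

i=20: T(20,4)=193448101+4·11259666950=45232115901 | T(20,5)=11259666950+5·147589284710=749206090500 | T(20,6)=147589284710+6·693081601779=4306078895384 | T(20,7)=693081601779+7·1492924634839=11143554045652 | T(20,8)=1492924634839+8·1709751003480=15170932662679
i=21: T(21,5)=45232115901+5·749206090500=3791262568401 | T(21,6)=749206090500+6·4306078895384=26585679462804 | T(21,7)=4306078895384+7·11143554045652=82310957214948 | T(21,8)=11143554045652+8·15170932662679=132511015347084
i=22: T(22,6)=3791262568401+6·26585679462804=163305339345225 | T(22,7)=26585679462804+7·82310957214948=602762379967440 | T(22,8)=82310957214948+8·132511015347084=1142399079991620
Read S(22,6) = 163305339345225, S(22,7) = 602762379967440, S(22,8) = 1142399079991620.

163305339345225, 602762379967440, 1142399079991620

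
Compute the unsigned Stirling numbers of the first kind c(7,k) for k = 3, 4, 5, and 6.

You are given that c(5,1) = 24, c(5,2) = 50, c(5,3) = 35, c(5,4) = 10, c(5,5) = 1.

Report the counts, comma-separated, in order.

1624, 735, 175, 21

r6: T_6,2=5×50+24=274; T_6,3=5×35+50=225; T_6,4=5×10+35=85; T_6,5=5×1+10=15; T_6,6=5×0+1=1
r7: T_7,3=6×225+274=1624; T_7,4=6×85+225=735; T_7,5=6×15+85=175; T_7,6=6×1+15=21
Read c(7,3) = 1624, c(7,4) = 735, c(7,5) = 175, c(7,6) = 21.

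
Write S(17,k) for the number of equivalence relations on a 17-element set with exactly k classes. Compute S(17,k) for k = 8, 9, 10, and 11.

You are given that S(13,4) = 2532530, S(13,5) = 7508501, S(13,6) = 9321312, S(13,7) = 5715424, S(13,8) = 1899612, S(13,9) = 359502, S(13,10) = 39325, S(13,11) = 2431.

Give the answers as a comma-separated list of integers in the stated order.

row 14: T[14][5]=5·7508501+2532530=40075035  T[14][6]=6·9321312+7508501=63436373  T[14][7]=7·5715424+9321312=49329280  T[14][8]=8·1899612+5715424=20912320  T[14][9]=9·359502+1899612=5135130  T[14][10]=10·39325+359502=752752  T[14][11]=11·2431+39325=66066
row 15: T[15][6]=6·63436373+40075035=420693273  T[15][7]=7·49329280+63436373=408741333  T[15][8]=8·20912320+49329280=216627840  T[15][9]=9·5135130+20912320=67128490  T[15][10]=10·752752+5135130=12662650  T[15][11]=11·66066+752752=1479478
row 16: T[16][7]=7·408741333+420693273=3281882604  T[16][8]=8·216627840+408741333=2141764053  T[16][9]=9·67128490+216627840=820784250  T[16][10]=10·12662650+67128490=193754990  T[16][11]=11·1479478+12662650=28936908
row 17: T[17][8]=8·2141764053+3281882604=20415995028  T[17][9]=9·820784250+2141764053=9528822303  T[17][10]=10·193754990+820784250=2758334150  T[17][11]=11·28936908+193754990=512060978
Read S(17,8) = 20415995028, S(17,9) = 9528822303, S(17,10) = 2758334150, S(17,11) = 512060978.

20415995028, 9528822303, 2758334150, 512060978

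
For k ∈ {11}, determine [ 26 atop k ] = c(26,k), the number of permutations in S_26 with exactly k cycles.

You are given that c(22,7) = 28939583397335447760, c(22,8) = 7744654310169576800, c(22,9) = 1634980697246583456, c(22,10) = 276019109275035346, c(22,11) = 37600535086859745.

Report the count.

31882014375298512782500

r23: T_23,8=22×7744654310169576800+28939583397335447760=199321978221066137360; T_23,9=22×1634980697246583456+7744654310169576800=43714229649594412832; T_23,10=22×276019109275035346+1634980697246583456=7707401101297361068; T_23,11=22×37600535086859745+276019109275035346=1103230881185949736
r24: T_24,9=23×43714229649594412832+199321978221066137360=1204749260161737632496; T_24,10=23×7707401101297361068+43714229649594412832=220984454979433717396; T_24,11=23×1103230881185949736+7707401101297361068=33081711368574204996
r25: T_25,10=24×220984454979433717396+1204749260161737632496=6508376179668146850000; T_25,11=24×33081711368574204996+220984454979433717396=1014945527825214637300
r26: T_26,11=25×1014945527825214637300+6508376179668146850000=31882014375298512782500
Read c(26,11) = 31882014375298512782500.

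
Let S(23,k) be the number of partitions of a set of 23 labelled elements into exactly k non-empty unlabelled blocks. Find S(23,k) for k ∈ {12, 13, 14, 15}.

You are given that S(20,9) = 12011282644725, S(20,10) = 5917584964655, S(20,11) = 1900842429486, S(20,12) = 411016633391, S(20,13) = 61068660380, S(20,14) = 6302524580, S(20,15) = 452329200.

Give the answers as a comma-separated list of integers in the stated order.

r21: T_21,10=10×5917584964655+12011282644725=71187132291275; T_21,11=11×1900842429486+5917584964655=26826851689001; T_21,12=12×411016633391+1900842429486=6833042030178; T_21,13=13×61068660380+411016633391=1204909218331; T_21,14=14×6302524580+61068660380=149304004500; T_21,15=15×452329200+6302524580=13087462580
r22: T_22,11=11×26826851689001+71187132291275=366282500870286; T_22,12=12×6833042030178+26826851689001=108823356051137; T_22,13=13×1204909218331+6833042030178=22496861868481; T_22,14=14×149304004500+1204909218331=3295165281331; T_22,15=15×13087462580+149304004500=345615943200
r23: T_23,12=12×108823356051137+366282500870286=1672162773483930; T_23,13=13×22496861868481+108823356051137=401282560341390; T_23,14=14×3295165281331+22496861868481=68629175807115; T_23,15=15×345615943200+3295165281331=8479404429331
Read S(23,12) = 1672162773483930, S(23,13) = 401282560341390, S(23,14) = 68629175807115, S(23,15) = 8479404429331.

1672162773483930, 401282560341390, 68629175807115, 8479404429331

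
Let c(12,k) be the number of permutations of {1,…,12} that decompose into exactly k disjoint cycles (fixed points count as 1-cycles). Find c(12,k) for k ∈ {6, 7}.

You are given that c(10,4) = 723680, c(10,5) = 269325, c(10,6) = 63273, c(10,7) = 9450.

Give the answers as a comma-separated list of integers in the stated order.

row 11: T[11][5]=10·269325+723680=3416930  T[11][6]=10·63273+269325=902055  T[11][7]=10·9450+63273=157773
row 12: T[12][6]=11·902055+3416930=13339535  T[12][7]=11·157773+902055=2637558
Read c(12,6) = 13339535, c(12,7) = 2637558.

13339535, 2637558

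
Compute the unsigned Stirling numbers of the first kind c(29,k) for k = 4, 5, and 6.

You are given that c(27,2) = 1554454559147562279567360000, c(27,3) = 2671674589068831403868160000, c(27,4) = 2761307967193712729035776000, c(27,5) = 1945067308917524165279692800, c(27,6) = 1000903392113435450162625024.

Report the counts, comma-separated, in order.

2236045380156380112643362816000, 1625014498326371300452283596800, 866422974395414742142363398144

i=28: T(28,3)=1554454559147562279567360000+27·2671674589068831403868160000=73689668464006010184007680000 | T(28,4)=2671674589068831403868160000+27·2761307967193712729035776000=77226989703299075087834112000 | T(28,5)=2761307967193712729035776000+27·1945067308917524165279692800=55278125307966865191587481600 | T(28,6)=1945067308917524165279692800+27·1000903392113435450162625024=28969458895980281319670568448
i=29: T(29,4)=73689668464006010184007680000+28·77226989703299075087834112000=2236045380156380112643362816000 | T(29,5)=77226989703299075087834112000+28·55278125307966865191587481600=1625014498326371300452283596800 | T(29,6)=55278125307966865191587481600+28·28969458895980281319670568448=866422974395414742142363398144
Read c(29,4) = 2236045380156380112643362816000, c(29,5) = 1625014498326371300452283596800, c(29,6) = 866422974395414742142363398144.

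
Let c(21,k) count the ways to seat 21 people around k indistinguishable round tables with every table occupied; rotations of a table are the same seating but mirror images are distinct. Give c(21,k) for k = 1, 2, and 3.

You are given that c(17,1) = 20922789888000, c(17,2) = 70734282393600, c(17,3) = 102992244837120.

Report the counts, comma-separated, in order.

r18: T_18,1=17×20922789888000+0=355687428096000; T_18,2=17×70734282393600+20922789888000=1223405590579200; T_18,3=17×102992244837120+70734282393600=1821602444624640
r19: T_19,1=18×355687428096000+0=6402373705728000; T_19,2=18×1223405590579200+355687428096000=22376988058521600; T_19,3=18×1821602444624640+1223405590579200=34012249593822720
r20: T_20,1=19×6402373705728000+0=121645100408832000; T_20,2=19×22376988058521600+6402373705728000=431565146817638400; T_20,3=19×34012249593822720+22376988058521600=668609730341153280
r21: T_21,1=20×121645100408832000+0=2432902008176640000; T_21,2=20×431565146817638400+121645100408832000=8752948036761600000; T_21,3=20×668609730341153280+431565146817638400=13803759753640704000
Read c(21,1) = 2432902008176640000, c(21,2) = 8752948036761600000, c(21,3) = 13803759753640704000.

2432902008176640000, 8752948036761600000, 13803759753640704000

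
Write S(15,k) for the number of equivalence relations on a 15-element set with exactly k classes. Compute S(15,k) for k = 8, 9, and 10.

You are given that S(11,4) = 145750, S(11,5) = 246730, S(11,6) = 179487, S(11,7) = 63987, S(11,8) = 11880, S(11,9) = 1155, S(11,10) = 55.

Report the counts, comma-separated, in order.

216627840, 67128490, 12662650

[12] T[12,5]:5*246730+145750=1379400 · T[12,6]:6*179487+246730=1323652 · T[12,7]:7*63987+179487=627396 · T[12,8]:8*11880+63987=159027 · T[12,9]:9*1155+11880=22275 · T[12,10]:10*55+1155=1705
[13] T[13,6]:6*1323652+1379400=9321312 · T[13,7]:7*627396+1323652=5715424 · T[13,8]:8*159027+627396=1899612 · T[13,9]:9*22275+159027=359502 · T[13,10]:10*1705+22275=39325
[14] T[14,7]:7*5715424+9321312=49329280 · T[14,8]:8*1899612+5715424=20912320 · T[14,9]:9*359502+1899612=5135130 · T[14,10]:10*39325+359502=752752
[15] T[15,8]:8*20912320+49329280=216627840 · T[15,9]:9*5135130+20912320=67128490 · T[15,10]:10*752752+5135130=12662650
Read S(15,8) = 216627840, S(15,9) = 67128490, S(15,10) = 12662650.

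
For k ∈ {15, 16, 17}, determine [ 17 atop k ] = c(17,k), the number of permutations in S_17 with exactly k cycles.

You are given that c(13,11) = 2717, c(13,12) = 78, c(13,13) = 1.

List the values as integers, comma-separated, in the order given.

8500, 136, 1

@14  (14,12):78·13+2717→3731, (14,13):1·13+78→91, (14,14):0·13+1→1
@15  (15,13):91·14+3731→5005, (15,14):1·14+91→105, (15,15):0·14+1→1
@16  (16,14):105·15+5005→6580, (16,15):1·15+105→120, (16,16):0·15+1→1
@17  (17,15):120·16+6580→8500, (17,16):1·16+120→136, (17,17):0·16+1→1
Read c(17,15) = 8500, c(17,16) = 136, c(17,17) = 1.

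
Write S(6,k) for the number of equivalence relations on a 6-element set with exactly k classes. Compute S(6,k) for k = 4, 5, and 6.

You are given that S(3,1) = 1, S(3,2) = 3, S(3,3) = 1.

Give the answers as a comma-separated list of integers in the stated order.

i=4: T(4,2)=1+2·3=7 | T(4,3)=3+3·1=6 | T(4,4)=1+4·0=1
i=5: T(5,3)=7+3·6=25 | T(5,4)=6+4·1=10 | T(5,5)=1+5·0=1
i=6: T(6,4)=25+4·10=65 | T(6,5)=10+5·1=15 | T(6,6)=1+6·0=1
Read S(6,4) = 65, S(6,5) = 15, S(6,6) = 1.

65, 15, 1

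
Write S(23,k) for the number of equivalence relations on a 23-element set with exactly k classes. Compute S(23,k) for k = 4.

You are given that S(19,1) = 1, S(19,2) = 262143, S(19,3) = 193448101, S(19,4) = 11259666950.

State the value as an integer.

i=20: T(20,1)=0+1·1=1 | T(20,2)=1+2·262143=524287 | T(20,3)=262143+3·193448101=580606446 | T(20,4)=193448101+4·11259666950=45232115901
i=21: T(21,2)=1+2·524287=1048575 | T(21,3)=524287+3·580606446=1742343625 | T(21,4)=580606446+4·45232115901=181509070050
i=22: T(22,3)=1048575+3·1742343625=5228079450 | T(22,4)=1742343625+4·181509070050=727778623825
i=23: T(23,4)=5228079450+4·727778623825=2916342574750
Read S(23,4) = 2916342574750.

2916342574750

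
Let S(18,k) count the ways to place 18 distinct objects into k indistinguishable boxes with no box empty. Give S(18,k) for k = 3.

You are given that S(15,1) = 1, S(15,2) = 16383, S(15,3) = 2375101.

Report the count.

64439010

[16] T[16,1]:1*1+0=1 · T[16,2]:2*16383+1=32767 · T[16,3]:3*2375101+16383=7141686
[17] T[17,2]:2*32767+1=65535 · T[17,3]:3*7141686+32767=21457825
[18] T[18,3]:3*21457825+65535=64439010
Read S(18,3) = 64439010.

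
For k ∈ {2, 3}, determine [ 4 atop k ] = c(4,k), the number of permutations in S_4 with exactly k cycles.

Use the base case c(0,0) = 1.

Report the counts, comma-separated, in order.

row 1: T[1][1]=0·0+1=1
row 2: T[2][1]=1·1+0=1  T[2][2]=1·0+1=1
row 3: T[3][1]=2·1+0=2  T[3][2]=2·1+1=3  T[3][3]=2·0+1=1
row 4: T[4][2]=3·3+2=11  T[4][3]=3·1+3=6
Read c(4,2) = 11, c(4,3) = 6.

11, 6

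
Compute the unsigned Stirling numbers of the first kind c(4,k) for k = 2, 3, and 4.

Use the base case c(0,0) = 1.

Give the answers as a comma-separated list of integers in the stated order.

11, 6, 1

r1: T_1,1=0×0+1=1
r2: T_2,1=1×1+0=1; T_2,2=1×0+1=1
r3: T_3,1=2×1+0=2; T_3,2=2×1+1=3; T_3,3=2×0+1=1
r4: T_4,2=3×3+2=11; T_4,3=3×1+3=6; T_4,4=3×0+1=1
Read c(4,2) = 11, c(4,3) = 6, c(4,4) = 1.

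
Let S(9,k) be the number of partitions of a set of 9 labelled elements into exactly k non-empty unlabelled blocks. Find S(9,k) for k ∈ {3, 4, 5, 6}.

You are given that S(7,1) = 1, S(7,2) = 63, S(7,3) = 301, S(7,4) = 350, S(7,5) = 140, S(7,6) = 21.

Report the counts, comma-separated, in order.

3025, 7770, 6951, 2646

r8: T_8,2=2×63+1=127; T_8,3=3×301+63=966; T_8,4=4×350+301=1701; T_8,5=5×140+350=1050; T_8,6=6×21+140=266
r9: T_9,3=3×966+127=3025; T_9,4=4×1701+966=7770; T_9,5=5×1050+1701=6951; T_9,6=6×266+1050=2646
Read S(9,3) = 3025, S(9,4) = 7770, S(9,5) = 6951, S(9,6) = 2646.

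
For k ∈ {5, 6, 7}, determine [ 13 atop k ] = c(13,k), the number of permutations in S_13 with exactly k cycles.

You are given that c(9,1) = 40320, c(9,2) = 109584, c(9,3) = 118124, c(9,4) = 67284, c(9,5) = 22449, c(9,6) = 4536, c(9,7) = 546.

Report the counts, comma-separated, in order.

657206836, 206070150, 44990231

r10: T_10,2=9×109584+40320=1026576; T_10,3=9×118124+109584=1172700; T_10,4=9×67284+118124=723680; T_10,5=9×22449+67284=269325; T_10,6=9×4536+22449=63273; T_10,7=9×546+4536=9450
r11: T_11,3=10×1172700+1026576=12753576; T_11,4=10×723680+1172700=8409500; T_11,5=10×269325+723680=3416930; T_11,6=10×63273+269325=902055; T_11,7=10×9450+63273=157773
r12: T_12,4=11×8409500+12753576=105258076; T_12,5=11×3416930+8409500=45995730; T_12,6=11×902055+3416930=13339535; T_12,7=11×157773+902055=2637558
r13: T_13,5=12×45995730+105258076=657206836; T_13,6=12×13339535+45995730=206070150; T_13,7=12×2637558+13339535=44990231
Read c(13,5) = 657206836, c(13,6) = 206070150, c(13,7) = 44990231.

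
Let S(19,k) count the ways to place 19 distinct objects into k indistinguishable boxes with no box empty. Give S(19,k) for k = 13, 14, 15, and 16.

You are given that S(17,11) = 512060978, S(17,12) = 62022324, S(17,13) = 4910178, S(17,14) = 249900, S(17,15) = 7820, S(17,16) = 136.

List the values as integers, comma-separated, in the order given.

r18: T_18,12=12×62022324+512060978=1256328866; T_18,13=13×4910178+62022324=125854638; T_18,14=14×249900+4910178=8408778; T_18,15=15×7820+249900=367200; T_18,16=16×136+7820=9996
r19: T_19,13=13×125854638+1256328866=2892439160; T_19,14=14×8408778+125854638=243577530; T_19,15=15×367200+8408778=13916778; T_19,16=16×9996+367200=527136
Read S(19,13) = 2892439160, S(19,14) = 243577530, S(19,15) = 13916778, S(19,16) = 527136.

2892439160, 243577530, 13916778, 527136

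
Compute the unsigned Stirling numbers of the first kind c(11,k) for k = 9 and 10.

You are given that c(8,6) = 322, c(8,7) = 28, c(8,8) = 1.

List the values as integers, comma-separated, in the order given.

1320, 55

r9: T_9,7=8×28+322=546; T_9,8=8×1+28=36; T_9,9=8×0+1=1
r10: T_10,8=9×36+546=870; T_10,9=9×1+36=45; T_10,10=9×0+1=1
r11: T_11,9=10×45+870=1320; T_11,10=10×1+45=55
Read c(11,9) = 1320, c(11,10) = 55.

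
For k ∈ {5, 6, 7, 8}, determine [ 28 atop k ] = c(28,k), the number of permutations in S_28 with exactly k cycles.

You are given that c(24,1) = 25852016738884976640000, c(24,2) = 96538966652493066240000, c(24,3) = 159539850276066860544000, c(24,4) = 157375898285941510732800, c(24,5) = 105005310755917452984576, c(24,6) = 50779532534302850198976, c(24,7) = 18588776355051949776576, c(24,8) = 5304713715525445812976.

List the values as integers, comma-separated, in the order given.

55278125307966865191587481600, 28969458895980281319670568448, 11616723683566425573507775872, 3673742549077683082376236224

i=25: T(25,2)=25852016738884976640000+24·96538966652493066240000=2342787216398718566400000 | T(25,3)=96538966652493066240000+24·159539850276066860544000=3925495373278097719296000 | T(25,4)=159539850276066860544000+24·157375898285941510732800=3936561409138663118131200 | T(25,5)=157375898285941510732800+24·105005310755917452984576=2677503356427960382362624 | T(25,6)=105005310755917452984576+24·50779532534302850198976=1323714091579185857760000 | T(25,7)=50779532534302850198976+24·18588776355051949776576=496910165055549644836800 | T(25,8)=18588776355051949776576+24·5304713715525445812976=145901905527662649288000
i=26: T(26,3)=2342787216398718566400000+25·3925495373278097719296000=100480171548351161548800000 | T(26,4)=3925495373278097719296000+25·3936561409138663118131200=102339530601744675672576000 | T(26,5)=3936561409138663118131200+25·2677503356427960382362624=70874145319837672677196800 | T(26,6)=2677503356427960382362624+25·1323714091579185857760000=35770355645907606826362624 | T(26,7)=1323714091579185857760000+25·496910165055549644836800=13746468217967926978680000 | T(26,8)=496910165055549644836800+25·145901905527662649288000=4144457803247115877036800
i=27: T(27,4)=100480171548351161548800000+26·102339530601744675672576000=2761307967193712729035776000 | T(27,5)=102339530601744675672576000+26·70874145319837672677196800=1945067308917524165279692800 | T(27,6)=70874145319837672677196800+26·35770355645907606826362624=1000903392113435450162625024 | T(27,7)=35770355645907606826362624+26·13746468217967926978680000=393178529313073708272042624 | T(27,8)=13746468217967926978680000+26·4144457803247115877036800=121502371102392939781636800
i=28: T(28,5)=2761307967193712729035776000+27·1945067308917524165279692800=55278125307966865191587481600 | T(28,6)=1945067308917524165279692800+27·1000903392113435450162625024=28969458895980281319670568448 | T(28,7)=1000903392113435450162625024+27·393178529313073708272042624=11616723683566425573507775872 | T(28,8)=393178529313073708272042624+27·121502371102392939781636800=3673742549077683082376236224
Read c(28,5) = 55278125307966865191587481600, c(28,6) = 28969458895980281319670568448, c(28,7) = 11616723683566425573507775872, c(28,8) = 3673742549077683082376236224.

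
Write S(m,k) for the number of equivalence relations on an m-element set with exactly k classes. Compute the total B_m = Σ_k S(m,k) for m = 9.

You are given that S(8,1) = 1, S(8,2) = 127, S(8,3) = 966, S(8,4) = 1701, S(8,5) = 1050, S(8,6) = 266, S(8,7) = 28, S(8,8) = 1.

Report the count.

21147

[9] T[9,1]:1*1+0=1 · T[9,2]:2*127+1=255 · T[9,3]:3*966+127=3025 · T[9,4]:4*1701+966=7770 · T[9,5]:5*1050+1701=6951 · T[9,6]:6*266+1050=2646 · T[9,7]:7*28+266=462 · T[9,8]:8*1+28=36 · T[9,9]:9*0+1=1
B_9 = ΣS(9,k) = 1+255+3025+7770+6951+2646+462+36+1 = 21147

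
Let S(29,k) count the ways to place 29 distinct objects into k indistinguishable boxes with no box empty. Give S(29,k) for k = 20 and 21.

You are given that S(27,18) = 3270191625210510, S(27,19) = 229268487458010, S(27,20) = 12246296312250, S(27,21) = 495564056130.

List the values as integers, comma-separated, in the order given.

17110181160972900, 949910385013590

r28: T_28,19=19×229268487458010+3270191625210510=7626292886912700; T_28,20=20×12246296312250+229268487458010=474194413703010; T_28,21=21×495564056130+12246296312250=22653141490980
r29: T_29,20=20×474194413703010+7626292886912700=17110181160972900; T_29,21=21×22653141490980+474194413703010=949910385013590
Read S(29,20) = 17110181160972900, S(29,21) = 949910385013590.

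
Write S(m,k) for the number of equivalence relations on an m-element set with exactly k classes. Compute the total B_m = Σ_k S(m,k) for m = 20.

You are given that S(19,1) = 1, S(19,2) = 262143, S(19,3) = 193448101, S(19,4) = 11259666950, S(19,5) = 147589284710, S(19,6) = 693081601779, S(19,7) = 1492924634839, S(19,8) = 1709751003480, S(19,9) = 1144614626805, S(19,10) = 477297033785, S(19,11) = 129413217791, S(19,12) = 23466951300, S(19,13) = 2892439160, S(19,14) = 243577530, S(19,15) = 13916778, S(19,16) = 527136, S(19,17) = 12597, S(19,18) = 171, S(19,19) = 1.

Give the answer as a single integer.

51724158235372

row 20: T[20][1]=1·1+0=1  T[20][2]=2·262143+1=524287  T[20][3]=3·193448101+262143=580606446  T[20][4]=4·11259666950+193448101=45232115901  T[20][5]=5·147589284710+11259666950=749206090500  T[20][6]=6·693081601779+147589284710=4306078895384  T[20][7]=7·1492924634839+693081601779=11143554045652  T[20][8]=8·1709751003480+1492924634839=15170932662679  T[20][9]=9·1144614626805+1709751003480=12011282644725  T[20][10]=10·477297033785+1144614626805=5917584964655  T[20][11]=11·129413217791+477297033785=1900842429486  T[20][12]=12·23466951300+129413217791=411016633391  T[20][13]=13·2892439160+23466951300=61068660380  T[20][14]=14·243577530+2892439160=6302524580  T[20][15]=15·13916778+243577530=452329200  T[20][16]=16·527136+13916778=22350954  T[20][17]=17·12597+527136=741285  T[20][18]=18·171+12597=15675  T[20][19]=19·1+171=190  T[20][20]=20·0+1=1
B_20 = ΣS(20,k) = 1+524287+580606446+45232115901+749206090500+4306078895384+11143554045652+15170932662679+12011282644725+5917584964655+1900842429486+411016633391+61068660380+6302524580+452329200+22350954+741285+15675+190+1 = 51724158235372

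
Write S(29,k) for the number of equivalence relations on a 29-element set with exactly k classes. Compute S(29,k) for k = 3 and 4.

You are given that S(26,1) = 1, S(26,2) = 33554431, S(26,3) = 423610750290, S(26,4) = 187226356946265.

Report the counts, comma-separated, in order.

11438127792025, 11998160744311570

[27] T[27,1]:1*1+0=1 · T[27,2]:2*33554431+1=67108863 · T[27,3]:3*423610750290+33554431=1270865805301 · T[27,4]:4*187226356946265+423610750290=749329038535350
[28] T[28,2]:2*67108863+1=134217727 · T[28,3]:3*1270865805301+67108863=3812664524766 · T[28,4]:4*749329038535350+1270865805301=2998587019946701
[29] T[29,3]:3*3812664524766+134217727=11438127792025 · T[29,4]:4*2998587019946701+3812664524766=11998160744311570
Read S(29,3) = 11438127792025, S(29,4) = 11998160744311570.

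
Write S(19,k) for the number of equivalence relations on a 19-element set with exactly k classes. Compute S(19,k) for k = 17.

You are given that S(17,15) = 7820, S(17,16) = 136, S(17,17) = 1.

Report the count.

12597

i=18: T(18,16)=7820+16·136=9996 | T(18,17)=136+17·1=153
i=19: T(19,17)=9996+17·153=12597
Read S(19,17) = 12597.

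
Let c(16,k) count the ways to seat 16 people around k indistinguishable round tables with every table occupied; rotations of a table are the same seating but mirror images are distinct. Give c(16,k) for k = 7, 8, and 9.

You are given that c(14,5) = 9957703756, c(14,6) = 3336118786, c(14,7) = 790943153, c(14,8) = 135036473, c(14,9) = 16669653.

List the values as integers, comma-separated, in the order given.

[15] T[15,6]:14*3336118786+9957703756=56663366760 · T[15,7]:14*790943153+3336118786=14409322928 · T[15,8]:14*135036473+790943153=2681453775 · T[15,9]:14*16669653+135036473=368411615
[16] T[16,7]:15*14409322928+56663366760=272803210680 · T[16,8]:15*2681453775+14409322928=54631129553 · T[16,9]:15*368411615+2681453775=8207628000
Read c(16,7) = 272803210680, c(16,8) = 54631129553, c(16,9) = 8207628000.

272803210680, 54631129553, 8207628000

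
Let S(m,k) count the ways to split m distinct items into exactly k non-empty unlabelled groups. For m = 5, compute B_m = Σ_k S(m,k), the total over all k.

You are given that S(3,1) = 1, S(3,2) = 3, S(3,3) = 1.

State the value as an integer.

52

r4: T_4,1=1×1+0=1; T_4,2=2×3+1=7; T_4,3=3×1+3=6; T_4,4=4×0+1=1
r5: T_5,1=1×1+0=1; T_5,2=2×7+1=15; T_5,3=3×6+7=25; T_5,4=4×1+6=10; T_5,5=5×0+1=1
B_5 = ΣS(5,k) = 1+15+25+10+1 = 52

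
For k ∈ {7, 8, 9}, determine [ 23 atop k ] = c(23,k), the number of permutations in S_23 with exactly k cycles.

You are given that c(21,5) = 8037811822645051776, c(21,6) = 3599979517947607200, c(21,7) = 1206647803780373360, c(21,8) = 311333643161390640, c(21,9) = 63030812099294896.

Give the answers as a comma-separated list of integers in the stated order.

row 22: T[22][6]=21·3599979517947607200+8037811822645051776=83637381699544802976  T[22][7]=21·1206647803780373360+3599979517947607200=28939583397335447760  T[22][8]=21·311333643161390640+1206647803780373360=7744654310169576800  T[22][9]=21·63030812099294896+311333643161390640=1634980697246583456
row 23: T[23][7]=22·28939583397335447760+83637381699544802976=720308216440924653696  T[23][8]=22·7744654310169576800+28939583397335447760=199321978221066137360  T[23][9]=22·1634980697246583456+7744654310169576800=43714229649594412832
Read c(23,7) = 720308216440924653696, c(23,8) = 199321978221066137360, c(23,9) = 43714229649594412832.

720308216440924653696, 199321978221066137360, 43714229649594412832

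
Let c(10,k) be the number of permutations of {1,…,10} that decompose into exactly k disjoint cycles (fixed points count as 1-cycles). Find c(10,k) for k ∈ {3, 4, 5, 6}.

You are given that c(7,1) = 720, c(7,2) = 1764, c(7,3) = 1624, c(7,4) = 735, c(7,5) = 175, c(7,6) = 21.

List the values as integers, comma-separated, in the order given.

@8  (8,1):720·7+0→5040, (8,2):1764·7+720→13068, (8,3):1624·7+1764→13132, (8,4):735·7+1624→6769, (8,5):175·7+735→1960, (8,6):21·7+175→322
@9  (9,2):13068·8+5040→109584, (9,3):13132·8+13068→118124, (9,4):6769·8+13132→67284, (9,5):1960·8+6769→22449, (9,6):322·8+1960→4536
@10  (10,3):118124·9+109584→1172700, (10,4):67284·9+118124→723680, (10,5):22449·9+67284→269325, (10,6):4536·9+22449→63273
Read c(10,3) = 1172700, c(10,4) = 723680, c(10,5) = 269325, c(10,6) = 63273.

1172700, 723680, 269325, 63273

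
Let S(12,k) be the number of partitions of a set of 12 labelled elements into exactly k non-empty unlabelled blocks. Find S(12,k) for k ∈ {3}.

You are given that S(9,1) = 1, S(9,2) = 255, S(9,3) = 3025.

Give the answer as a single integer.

i=10: T(10,1)=0+1·1=1 | T(10,2)=1+2·255=511 | T(10,3)=255+3·3025=9330
i=11: T(11,2)=1+2·511=1023 | T(11,3)=511+3·9330=28501
i=12: T(12,3)=1023+3·28501=86526
Read S(12,3) = 86526.

86526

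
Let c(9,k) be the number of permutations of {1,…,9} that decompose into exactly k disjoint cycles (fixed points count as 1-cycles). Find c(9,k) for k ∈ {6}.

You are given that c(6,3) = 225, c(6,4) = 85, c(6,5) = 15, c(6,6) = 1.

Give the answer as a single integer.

i=7: T(7,4)=225+6·85=735 | T(7,5)=85+6·15=175 | T(7,6)=15+6·1=21
i=8: T(8,5)=735+7·175=1960 | T(8,6)=175+7·21=322
i=9: T(9,6)=1960+8·322=4536
Read c(9,6) = 4536.

4536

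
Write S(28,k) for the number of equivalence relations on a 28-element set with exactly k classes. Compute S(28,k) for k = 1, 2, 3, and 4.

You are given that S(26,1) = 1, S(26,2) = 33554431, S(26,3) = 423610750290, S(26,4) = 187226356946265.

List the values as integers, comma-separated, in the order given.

1, 134217727, 3812664524766, 2998587019946701

r27: T_27,1=1×1+0=1; T_27,2=2×33554431+1=67108863; T_27,3=3×423610750290+33554431=1270865805301; T_27,4=4×187226356946265+423610750290=749329038535350
r28: T_28,1=1×1+0=1; T_28,2=2×67108863+1=134217727; T_28,3=3×1270865805301+67108863=3812664524766; T_28,4=4×749329038535350+1270865805301=2998587019946701
Read S(28,1) = 1, S(28,2) = 134217727, S(28,3) = 3812664524766, S(28,4) = 2998587019946701.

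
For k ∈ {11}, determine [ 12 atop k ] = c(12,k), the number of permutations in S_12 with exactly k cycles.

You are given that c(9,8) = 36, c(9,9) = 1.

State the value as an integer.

66

i=10: T(10,9)=36+9·1=45 | T(10,10)=1+9·0=1
i=11: T(11,10)=45+10·1=55 | T(11,11)=1+10·0=1
i=12: T(12,11)=55+11·1=66
Read c(12,11) = 66.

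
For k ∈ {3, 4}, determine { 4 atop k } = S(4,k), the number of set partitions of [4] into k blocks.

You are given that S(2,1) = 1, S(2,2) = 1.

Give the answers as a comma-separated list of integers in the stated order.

6, 1

r3: T_3,2=2×1+1=3; T_3,3=3×0+1=1
r4: T_4,3=3×1+3=6; T_4,4=4×0+1=1
Read S(4,3) = 6, S(4,4) = 1.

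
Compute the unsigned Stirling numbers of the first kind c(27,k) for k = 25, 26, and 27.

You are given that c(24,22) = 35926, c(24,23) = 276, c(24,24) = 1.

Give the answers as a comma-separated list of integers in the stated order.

58500, 351, 1

[25] T[25,23]:24*276+35926=42550 · T[25,24]:24*1+276=300 · T[25,25]:24*0+1=1
[26] T[26,24]:25*300+42550=50050 · T[26,25]:25*1+300=325 · T[26,26]:25*0+1=1
[27] T[27,25]:26*325+50050=58500 · T[27,26]:26*1+325=351 · T[27,27]:26*0+1=1
Read c(27,25) = 58500, c(27,26) = 351, c(27,27) = 1.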